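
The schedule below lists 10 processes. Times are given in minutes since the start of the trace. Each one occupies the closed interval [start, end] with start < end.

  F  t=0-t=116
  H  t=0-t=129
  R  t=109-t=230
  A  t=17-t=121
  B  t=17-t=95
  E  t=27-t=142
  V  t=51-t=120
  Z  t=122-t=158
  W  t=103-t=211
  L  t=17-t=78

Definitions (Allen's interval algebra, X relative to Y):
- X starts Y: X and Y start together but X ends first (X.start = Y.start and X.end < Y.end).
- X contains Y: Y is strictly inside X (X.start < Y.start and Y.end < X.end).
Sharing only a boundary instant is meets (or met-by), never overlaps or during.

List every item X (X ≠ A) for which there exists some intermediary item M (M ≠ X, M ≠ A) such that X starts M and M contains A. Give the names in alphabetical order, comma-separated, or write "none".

F

Target A = [t=17, t=121].
Intermediaries M with M contains A: H.
Via H — items with X starts H: F.
Union: F.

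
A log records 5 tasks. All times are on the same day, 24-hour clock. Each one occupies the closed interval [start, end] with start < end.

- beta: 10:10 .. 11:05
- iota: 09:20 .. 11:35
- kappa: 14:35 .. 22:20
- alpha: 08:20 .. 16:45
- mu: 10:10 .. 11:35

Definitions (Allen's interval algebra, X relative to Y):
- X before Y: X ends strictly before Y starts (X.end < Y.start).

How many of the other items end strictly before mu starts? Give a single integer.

0

Target mu = [10:10, 11:35].
alpha [08:20, 16:45] → contains → no.
beta [10:10, 11:05] → starts → no.
iota [09:20, 11:35] → finished-by → no.
kappa [14:35, 22:20] → after → no.
Total: 0.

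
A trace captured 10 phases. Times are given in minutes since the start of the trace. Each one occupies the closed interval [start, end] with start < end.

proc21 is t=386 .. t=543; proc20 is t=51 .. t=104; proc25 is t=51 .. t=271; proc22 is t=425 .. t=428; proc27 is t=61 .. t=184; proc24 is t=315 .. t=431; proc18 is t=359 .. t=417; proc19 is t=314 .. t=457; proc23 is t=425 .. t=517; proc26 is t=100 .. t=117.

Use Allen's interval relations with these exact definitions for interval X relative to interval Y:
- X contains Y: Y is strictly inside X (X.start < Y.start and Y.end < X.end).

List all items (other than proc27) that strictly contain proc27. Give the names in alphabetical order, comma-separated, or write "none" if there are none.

proc25

Target proc27 = [t=61, t=184].
proc18 [t=359, t=417] → after → no.
proc19 [t=314, t=457] → after → no.
proc20 [t=51, t=104] → overlaps → no.
proc21 [t=386, t=543] → after → no.
proc22 [t=425, t=428] → after → no.
proc23 [t=425, t=517] → after → no.
proc24 [t=315, t=431] → after → no.
proc25 [t=51, t=271] → contains → yes.
proc26 [t=100, t=117] → during → no.
Result: proc25.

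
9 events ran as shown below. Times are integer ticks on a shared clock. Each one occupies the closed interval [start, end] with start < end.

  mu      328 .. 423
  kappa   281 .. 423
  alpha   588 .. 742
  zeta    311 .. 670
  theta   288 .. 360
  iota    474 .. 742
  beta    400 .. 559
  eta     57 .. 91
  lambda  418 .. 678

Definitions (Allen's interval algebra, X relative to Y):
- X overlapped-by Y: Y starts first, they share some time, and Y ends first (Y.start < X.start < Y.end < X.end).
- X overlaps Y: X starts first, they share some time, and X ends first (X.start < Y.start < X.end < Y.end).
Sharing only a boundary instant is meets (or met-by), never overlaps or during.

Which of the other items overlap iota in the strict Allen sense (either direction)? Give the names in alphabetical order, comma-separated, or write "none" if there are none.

Target iota = [474, 742].
alpha [588, 742] → finishes → no.
beta [400, 559] → overlaps → yes.
eta [57, 91] → before → no.
kappa [281, 423] → before → no.
lambda [418, 678] → overlaps → yes.
mu [328, 423] → before → no.
theta [288, 360] → before → no.
zeta [311, 670] → overlaps → yes.
Result: beta, lambda, zeta.

beta, lambda, zeta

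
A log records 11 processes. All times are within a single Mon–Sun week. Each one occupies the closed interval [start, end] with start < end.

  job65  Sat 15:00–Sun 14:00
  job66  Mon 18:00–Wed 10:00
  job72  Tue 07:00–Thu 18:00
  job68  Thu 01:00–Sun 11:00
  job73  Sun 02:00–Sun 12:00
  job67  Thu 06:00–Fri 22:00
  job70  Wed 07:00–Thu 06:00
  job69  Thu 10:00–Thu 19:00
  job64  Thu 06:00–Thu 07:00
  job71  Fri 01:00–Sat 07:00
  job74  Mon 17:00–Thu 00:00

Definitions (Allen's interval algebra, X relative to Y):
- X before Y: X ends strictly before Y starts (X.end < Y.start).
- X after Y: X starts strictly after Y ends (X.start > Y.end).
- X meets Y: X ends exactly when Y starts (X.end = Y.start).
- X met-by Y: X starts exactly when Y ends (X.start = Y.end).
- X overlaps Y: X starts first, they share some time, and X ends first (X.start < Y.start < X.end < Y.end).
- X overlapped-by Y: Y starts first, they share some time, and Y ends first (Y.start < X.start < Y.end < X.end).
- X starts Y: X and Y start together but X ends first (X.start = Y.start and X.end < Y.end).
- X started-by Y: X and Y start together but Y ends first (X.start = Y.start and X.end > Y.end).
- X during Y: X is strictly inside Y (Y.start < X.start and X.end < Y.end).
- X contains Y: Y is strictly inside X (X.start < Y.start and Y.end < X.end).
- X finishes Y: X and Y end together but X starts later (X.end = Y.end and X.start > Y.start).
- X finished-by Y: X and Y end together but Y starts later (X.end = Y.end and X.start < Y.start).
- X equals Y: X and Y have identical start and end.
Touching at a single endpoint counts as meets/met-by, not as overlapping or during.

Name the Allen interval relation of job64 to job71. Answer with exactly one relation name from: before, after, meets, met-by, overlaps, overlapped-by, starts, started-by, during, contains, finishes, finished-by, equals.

before

job64 = [Thu 06:00, Thu 07:00]; job71 = [Fri 01:00, Sat 07:00].
Compare endpoints: job64.start < job71.start, job64.start < job71.end, job64.end < job71.start, job64.end < job71.end.
That pattern is 'before'.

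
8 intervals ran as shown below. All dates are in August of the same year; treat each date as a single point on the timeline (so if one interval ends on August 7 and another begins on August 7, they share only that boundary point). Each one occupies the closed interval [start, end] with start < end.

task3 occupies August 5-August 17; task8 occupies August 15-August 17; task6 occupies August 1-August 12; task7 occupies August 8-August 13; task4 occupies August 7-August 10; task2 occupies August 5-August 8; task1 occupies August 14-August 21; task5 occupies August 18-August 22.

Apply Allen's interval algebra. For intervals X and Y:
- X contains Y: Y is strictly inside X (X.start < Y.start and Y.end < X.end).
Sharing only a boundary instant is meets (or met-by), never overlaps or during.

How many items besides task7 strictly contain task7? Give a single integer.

Target task7 = [August 8, August 13].
task1 [August 14, August 21] → after → no.
task2 [August 5, August 8] → meets → no.
task3 [August 5, August 17] → contains → counts.
task4 [August 7, August 10] → overlaps → no.
task5 [August 18, August 22] → after → no.
task6 [August 1, August 12] → overlaps → no.
task8 [August 15, August 17] → after → no.
Total: 1.

1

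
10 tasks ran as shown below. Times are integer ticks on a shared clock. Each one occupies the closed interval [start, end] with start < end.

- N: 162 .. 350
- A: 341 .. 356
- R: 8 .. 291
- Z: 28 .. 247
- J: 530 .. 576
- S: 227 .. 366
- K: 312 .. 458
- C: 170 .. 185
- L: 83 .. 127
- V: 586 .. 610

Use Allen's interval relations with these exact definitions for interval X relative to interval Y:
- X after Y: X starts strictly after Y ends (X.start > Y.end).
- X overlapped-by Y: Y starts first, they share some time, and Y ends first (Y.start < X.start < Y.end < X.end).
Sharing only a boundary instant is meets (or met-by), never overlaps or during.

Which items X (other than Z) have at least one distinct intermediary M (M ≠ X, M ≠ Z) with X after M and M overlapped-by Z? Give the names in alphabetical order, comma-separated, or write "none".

J, V

Target Z = [28, 247].
Intermediaries M with M overlapped-by Z: N, S.
Via N — items with X after N: J, V.
Via S — items with X after S: J, V.
Union: J, V.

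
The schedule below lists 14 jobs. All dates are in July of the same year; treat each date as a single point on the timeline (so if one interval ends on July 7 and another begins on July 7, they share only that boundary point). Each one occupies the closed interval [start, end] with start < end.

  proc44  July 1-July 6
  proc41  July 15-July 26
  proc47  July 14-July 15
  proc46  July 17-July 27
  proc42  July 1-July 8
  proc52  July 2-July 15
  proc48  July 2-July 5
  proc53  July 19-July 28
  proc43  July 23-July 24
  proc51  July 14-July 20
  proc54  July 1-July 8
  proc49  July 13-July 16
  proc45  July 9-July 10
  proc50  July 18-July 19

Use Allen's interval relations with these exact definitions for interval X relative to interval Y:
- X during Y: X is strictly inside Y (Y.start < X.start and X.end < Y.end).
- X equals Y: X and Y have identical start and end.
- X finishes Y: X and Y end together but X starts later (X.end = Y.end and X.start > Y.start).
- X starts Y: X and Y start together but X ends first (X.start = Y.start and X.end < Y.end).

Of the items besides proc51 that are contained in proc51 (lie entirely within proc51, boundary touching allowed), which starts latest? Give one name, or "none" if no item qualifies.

proc50

Target proc51 = [July 14, July 20].
proc41 [July 15, July 26] → overlapped-by → excluded.
proc42 [July 1, July 8] → before → excluded.
proc43 [July 23, July 24] → after → excluded.
proc44 [July 1, July 6] → before → excluded.
proc45 [July 9, July 10] → before → excluded.
proc46 [July 17, July 27] → overlapped-by → excluded.
proc47 [July 14, July 15] → starts → candidate.
proc48 [July 2, July 5] → before → excluded.
proc49 [July 13, July 16] → overlaps → excluded.
proc50 [July 18, July 19] → during → candidate.
proc52 [July 2, July 15] → overlaps → excluded.
proc53 [July 19, July 28] → overlapped-by → excluded.
proc54 [July 1, July 8] → before → excluded.
Among candidates, latest start is July 18 → proc50.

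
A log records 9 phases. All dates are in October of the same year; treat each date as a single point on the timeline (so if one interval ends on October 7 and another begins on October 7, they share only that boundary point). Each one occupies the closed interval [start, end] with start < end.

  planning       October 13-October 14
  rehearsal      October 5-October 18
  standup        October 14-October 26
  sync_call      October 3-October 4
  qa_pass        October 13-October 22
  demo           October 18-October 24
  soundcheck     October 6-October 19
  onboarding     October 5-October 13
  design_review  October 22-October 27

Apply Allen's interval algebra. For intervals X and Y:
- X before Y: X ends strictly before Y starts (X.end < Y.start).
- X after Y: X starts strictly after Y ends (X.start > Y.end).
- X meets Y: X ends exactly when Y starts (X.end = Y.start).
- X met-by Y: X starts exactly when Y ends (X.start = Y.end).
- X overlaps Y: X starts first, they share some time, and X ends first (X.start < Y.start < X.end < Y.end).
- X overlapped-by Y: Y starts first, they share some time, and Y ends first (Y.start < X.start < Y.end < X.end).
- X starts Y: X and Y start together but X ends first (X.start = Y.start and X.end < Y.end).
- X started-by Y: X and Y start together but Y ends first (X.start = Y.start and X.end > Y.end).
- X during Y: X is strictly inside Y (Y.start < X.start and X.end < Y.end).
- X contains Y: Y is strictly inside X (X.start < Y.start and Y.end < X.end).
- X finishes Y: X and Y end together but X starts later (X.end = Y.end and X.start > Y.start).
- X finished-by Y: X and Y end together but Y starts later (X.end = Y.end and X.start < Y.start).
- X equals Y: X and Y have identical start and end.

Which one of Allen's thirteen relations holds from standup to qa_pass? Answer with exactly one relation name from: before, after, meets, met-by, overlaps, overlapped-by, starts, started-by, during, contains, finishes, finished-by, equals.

standup = [October 14, October 26]; qa_pass = [October 13, October 22].
Compare endpoints: standup.start > qa_pass.start, standup.start < qa_pass.end, standup.end > qa_pass.start, standup.end > qa_pass.end.
That pattern is 'overlapped-by'.

overlapped-by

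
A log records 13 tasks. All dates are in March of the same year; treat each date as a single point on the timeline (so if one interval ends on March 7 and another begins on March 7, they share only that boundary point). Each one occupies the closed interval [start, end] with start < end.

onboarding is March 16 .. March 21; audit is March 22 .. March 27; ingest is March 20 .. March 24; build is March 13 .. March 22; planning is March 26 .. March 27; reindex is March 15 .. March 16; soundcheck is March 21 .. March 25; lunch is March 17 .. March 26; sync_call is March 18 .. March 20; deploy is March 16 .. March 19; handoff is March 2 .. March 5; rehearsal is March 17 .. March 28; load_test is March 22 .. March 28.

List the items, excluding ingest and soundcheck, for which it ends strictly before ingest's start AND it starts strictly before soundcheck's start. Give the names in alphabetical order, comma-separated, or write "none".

deploy, handoff, reindex

Conditions: its end is strictly before ingest's start (X.end < March 20) AND its start is strictly before soundcheck's start (X.start < March 21).
audit: end March 27 < March 20? ✗; start March 22 < March 21? ✗ → no.
build: end March 22 < March 20? ✗; start March 13 < March 21? ✓ → no.
deploy: end March 19 < March 20? ✓; start March 16 < March 21? ✓ → yes.
handoff: end March 5 < March 20? ✓; start March 2 < March 21? ✓ → yes.
load_test: end March 28 < March 20? ✗; start March 22 < March 21? ✗ → no.
lunch: end March 26 < March 20? ✗; start March 17 < March 21? ✓ → no.
onboarding: end March 21 < March 20? ✗; start March 16 < March 21? ✓ → no.
planning: end March 27 < March 20? ✗; start March 26 < March 21? ✗ → no.
rehearsal: end March 28 < March 20? ✗; start March 17 < March 21? ✓ → no.
reindex: end March 16 < March 20? ✓; start March 15 < March 21? ✓ → yes.
sync_call: end March 20 < March 20? ✗; start March 18 < March 21? ✓ → no.
Result: deploy, handoff, reindex.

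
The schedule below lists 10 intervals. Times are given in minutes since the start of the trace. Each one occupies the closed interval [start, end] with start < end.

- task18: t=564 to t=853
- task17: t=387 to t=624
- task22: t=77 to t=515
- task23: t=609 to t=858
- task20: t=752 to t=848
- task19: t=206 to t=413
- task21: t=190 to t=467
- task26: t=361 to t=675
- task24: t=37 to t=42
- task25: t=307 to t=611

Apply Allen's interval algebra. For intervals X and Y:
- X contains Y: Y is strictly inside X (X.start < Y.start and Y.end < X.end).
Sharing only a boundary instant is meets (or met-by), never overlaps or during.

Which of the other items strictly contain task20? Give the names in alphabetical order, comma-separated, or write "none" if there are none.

task18, task23

Target task20 = [t=752, t=848].
task17 [t=387, t=624] → before → no.
task18 [t=564, t=853] → contains → yes.
task19 [t=206, t=413] → before → no.
task21 [t=190, t=467] → before → no.
task22 [t=77, t=515] → before → no.
task23 [t=609, t=858] → contains → yes.
task24 [t=37, t=42] → before → no.
task25 [t=307, t=611] → before → no.
task26 [t=361, t=675] → before → no.
Result: task18, task23.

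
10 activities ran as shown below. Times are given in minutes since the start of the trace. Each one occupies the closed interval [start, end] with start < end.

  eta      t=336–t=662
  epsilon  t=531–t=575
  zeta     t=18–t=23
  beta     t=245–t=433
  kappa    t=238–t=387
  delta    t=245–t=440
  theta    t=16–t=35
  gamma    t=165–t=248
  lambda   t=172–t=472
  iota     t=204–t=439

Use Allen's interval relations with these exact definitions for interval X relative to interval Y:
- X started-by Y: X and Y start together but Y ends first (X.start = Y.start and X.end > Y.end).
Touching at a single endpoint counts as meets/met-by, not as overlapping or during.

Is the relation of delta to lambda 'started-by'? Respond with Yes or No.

No

delta = [t=245, t=440], lambda = [t=172, t=472].
Actual relation of delta to lambda: during.
Asked whether 'started-by' holds → No.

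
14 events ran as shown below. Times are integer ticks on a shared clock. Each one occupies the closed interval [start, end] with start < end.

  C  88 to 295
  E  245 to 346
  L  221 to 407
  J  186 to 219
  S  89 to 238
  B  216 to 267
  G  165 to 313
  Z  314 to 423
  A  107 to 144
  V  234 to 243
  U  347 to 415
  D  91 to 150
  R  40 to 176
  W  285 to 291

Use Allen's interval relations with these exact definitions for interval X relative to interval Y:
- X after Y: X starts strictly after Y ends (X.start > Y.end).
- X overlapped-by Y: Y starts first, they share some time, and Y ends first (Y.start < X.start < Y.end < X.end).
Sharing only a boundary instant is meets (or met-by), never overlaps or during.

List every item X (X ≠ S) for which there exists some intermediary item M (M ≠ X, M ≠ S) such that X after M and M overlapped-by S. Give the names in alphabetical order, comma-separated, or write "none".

E, U, W, Z

Target S = [89, 238].
Intermediaries M with M overlapped-by S: B, G, L, V.
Via B — items with X after B: U, W, Z.
Via G — items with X after G: U, Z.
Via L — items with X after L: none.
Via V — items with X after V: E, U, W, Z.
Union: E, U, W, Z.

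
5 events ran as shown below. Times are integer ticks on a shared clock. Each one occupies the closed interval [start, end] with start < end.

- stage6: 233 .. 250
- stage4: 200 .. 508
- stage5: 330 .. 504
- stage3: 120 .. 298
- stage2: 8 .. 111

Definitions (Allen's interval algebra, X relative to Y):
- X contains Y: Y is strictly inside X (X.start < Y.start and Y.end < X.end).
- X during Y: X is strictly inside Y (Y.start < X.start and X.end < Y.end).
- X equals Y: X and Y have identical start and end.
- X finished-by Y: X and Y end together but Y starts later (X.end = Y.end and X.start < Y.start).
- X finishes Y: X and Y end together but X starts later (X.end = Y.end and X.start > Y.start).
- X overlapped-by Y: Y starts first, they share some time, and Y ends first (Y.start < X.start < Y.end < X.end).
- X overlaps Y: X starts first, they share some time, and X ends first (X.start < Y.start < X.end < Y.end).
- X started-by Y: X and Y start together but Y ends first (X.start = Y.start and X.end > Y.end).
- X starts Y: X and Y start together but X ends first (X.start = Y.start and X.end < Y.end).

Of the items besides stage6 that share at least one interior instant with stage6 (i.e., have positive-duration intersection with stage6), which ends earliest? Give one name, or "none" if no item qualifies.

Target stage6 = [233, 250].
stage2 [8, 111] → before → excluded.
stage3 [120, 298] → contains → candidate.
stage4 [200, 508] → contains → candidate.
stage5 [330, 504] → after → excluded.
Among candidates, earliest end is 298 → stage3.

stage3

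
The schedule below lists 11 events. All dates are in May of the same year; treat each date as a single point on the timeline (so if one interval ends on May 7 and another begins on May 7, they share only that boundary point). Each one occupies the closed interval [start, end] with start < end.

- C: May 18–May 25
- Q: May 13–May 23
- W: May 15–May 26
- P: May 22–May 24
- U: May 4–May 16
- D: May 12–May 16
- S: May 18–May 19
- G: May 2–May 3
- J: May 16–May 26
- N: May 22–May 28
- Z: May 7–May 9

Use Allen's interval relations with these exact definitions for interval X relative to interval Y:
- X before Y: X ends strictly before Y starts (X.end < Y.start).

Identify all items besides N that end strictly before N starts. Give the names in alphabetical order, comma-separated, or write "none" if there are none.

D, G, S, U, Z

Target N = [May 22, May 28].
C [May 18, May 25] → overlaps → no.
D [May 12, May 16] → before → yes.
G [May 2, May 3] → before → yes.
J [May 16, May 26] → overlaps → no.
P [May 22, May 24] → starts → no.
Q [May 13, May 23] → overlaps → no.
S [May 18, May 19] → before → yes.
U [May 4, May 16] → before → yes.
W [May 15, May 26] → overlaps → no.
Z [May 7, May 9] → before → yes.
Result: D, G, S, U, Z.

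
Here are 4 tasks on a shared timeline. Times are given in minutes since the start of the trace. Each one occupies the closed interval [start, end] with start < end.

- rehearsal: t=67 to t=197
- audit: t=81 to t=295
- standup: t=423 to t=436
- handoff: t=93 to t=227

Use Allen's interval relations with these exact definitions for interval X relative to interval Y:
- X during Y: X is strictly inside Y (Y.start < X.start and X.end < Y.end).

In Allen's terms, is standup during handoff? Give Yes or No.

No

standup = [t=423, t=436], handoff = [t=93, t=227].
Actual relation of standup to handoff: after.
Asked whether 'during' holds → No.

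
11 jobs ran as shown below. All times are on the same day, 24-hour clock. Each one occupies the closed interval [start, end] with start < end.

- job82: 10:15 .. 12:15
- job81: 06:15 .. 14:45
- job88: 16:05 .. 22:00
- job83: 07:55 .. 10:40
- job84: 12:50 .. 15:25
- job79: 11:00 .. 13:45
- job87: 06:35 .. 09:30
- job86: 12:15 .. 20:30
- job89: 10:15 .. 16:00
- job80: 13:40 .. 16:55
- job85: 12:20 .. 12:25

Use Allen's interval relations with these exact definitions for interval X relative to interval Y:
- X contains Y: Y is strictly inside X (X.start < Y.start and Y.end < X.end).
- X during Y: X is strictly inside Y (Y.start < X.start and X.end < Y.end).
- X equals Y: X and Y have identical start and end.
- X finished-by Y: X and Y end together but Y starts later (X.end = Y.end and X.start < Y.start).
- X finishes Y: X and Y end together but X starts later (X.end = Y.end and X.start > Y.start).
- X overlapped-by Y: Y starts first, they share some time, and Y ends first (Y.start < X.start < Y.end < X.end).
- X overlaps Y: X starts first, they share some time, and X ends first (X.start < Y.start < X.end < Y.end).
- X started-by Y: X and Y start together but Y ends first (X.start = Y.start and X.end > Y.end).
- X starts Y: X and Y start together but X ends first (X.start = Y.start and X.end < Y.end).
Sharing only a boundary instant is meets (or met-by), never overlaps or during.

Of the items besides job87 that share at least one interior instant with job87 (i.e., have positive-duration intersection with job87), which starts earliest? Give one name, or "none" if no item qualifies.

Target job87 = [06:35, 09:30].
job79 [11:00, 13:45] → after → excluded.
job80 [13:40, 16:55] → after → excluded.
job81 [06:15, 14:45] → contains → candidate.
job82 [10:15, 12:15] → after → excluded.
job83 [07:55, 10:40] → overlapped-by → candidate.
job84 [12:50, 15:25] → after → excluded.
job85 [12:20, 12:25] → after → excluded.
job86 [12:15, 20:30] → after → excluded.
job88 [16:05, 22:00] → after → excluded.
job89 [10:15, 16:00] → after → excluded.
Among candidates, earliest start is 06:15 → job81.

job81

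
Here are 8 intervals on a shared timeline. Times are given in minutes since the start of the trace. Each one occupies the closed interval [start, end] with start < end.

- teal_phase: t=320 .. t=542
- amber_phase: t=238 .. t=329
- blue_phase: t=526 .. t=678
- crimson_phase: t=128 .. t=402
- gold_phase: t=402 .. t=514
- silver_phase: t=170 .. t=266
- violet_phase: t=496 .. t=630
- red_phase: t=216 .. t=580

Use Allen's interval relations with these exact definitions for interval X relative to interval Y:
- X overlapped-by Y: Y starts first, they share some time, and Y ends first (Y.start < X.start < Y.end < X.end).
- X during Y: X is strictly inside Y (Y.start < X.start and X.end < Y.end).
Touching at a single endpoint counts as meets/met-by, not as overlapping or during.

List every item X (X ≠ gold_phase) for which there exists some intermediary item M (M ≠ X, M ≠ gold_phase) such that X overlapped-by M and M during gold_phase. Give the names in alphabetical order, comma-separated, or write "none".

none

Target gold_phase = [t=402, t=514].
Intermediaries M with M during gold_phase: none.
Union: none.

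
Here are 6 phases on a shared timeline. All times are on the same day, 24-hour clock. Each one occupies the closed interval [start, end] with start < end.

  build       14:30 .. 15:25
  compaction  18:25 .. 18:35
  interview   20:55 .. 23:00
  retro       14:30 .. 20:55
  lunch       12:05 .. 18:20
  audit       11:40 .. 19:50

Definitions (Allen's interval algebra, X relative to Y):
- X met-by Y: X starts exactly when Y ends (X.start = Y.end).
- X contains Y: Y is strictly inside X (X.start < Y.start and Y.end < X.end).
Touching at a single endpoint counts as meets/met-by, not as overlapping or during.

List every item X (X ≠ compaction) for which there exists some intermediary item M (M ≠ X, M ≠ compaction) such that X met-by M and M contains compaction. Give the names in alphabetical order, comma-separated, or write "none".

Target compaction = [18:25, 18:35].
Intermediaries M with M contains compaction: audit, retro.
Via audit — items with X met-by audit: none.
Via retro — items with X met-by retro: interview.
Union: interview.

interview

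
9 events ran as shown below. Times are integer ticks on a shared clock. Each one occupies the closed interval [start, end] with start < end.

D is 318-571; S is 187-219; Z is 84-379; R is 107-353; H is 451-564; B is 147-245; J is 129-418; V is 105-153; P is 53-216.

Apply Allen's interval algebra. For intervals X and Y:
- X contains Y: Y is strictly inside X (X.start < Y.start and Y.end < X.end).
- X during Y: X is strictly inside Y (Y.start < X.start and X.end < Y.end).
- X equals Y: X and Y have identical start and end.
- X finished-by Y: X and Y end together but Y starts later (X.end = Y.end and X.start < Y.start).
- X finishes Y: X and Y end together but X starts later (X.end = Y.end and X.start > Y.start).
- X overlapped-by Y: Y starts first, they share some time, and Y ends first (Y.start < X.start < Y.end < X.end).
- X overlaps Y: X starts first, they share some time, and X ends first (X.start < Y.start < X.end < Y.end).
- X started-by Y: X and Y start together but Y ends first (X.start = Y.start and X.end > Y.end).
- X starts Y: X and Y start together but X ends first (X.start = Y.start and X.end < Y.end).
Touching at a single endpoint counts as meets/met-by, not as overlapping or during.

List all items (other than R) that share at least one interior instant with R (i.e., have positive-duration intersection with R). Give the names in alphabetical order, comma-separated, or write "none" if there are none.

Target R = [107, 353].
B [147, 245] → during → yes.
D [318, 571] → overlapped-by → yes.
H [451, 564] → after → no.
J [129, 418] → overlapped-by → yes.
P [53, 216] → overlaps → yes.
S [187, 219] → during → yes.
V [105, 153] → overlaps → yes.
Z [84, 379] → contains → yes.
Result: B, D, J, P, S, V, Z.

B, D, J, P, S, V, Z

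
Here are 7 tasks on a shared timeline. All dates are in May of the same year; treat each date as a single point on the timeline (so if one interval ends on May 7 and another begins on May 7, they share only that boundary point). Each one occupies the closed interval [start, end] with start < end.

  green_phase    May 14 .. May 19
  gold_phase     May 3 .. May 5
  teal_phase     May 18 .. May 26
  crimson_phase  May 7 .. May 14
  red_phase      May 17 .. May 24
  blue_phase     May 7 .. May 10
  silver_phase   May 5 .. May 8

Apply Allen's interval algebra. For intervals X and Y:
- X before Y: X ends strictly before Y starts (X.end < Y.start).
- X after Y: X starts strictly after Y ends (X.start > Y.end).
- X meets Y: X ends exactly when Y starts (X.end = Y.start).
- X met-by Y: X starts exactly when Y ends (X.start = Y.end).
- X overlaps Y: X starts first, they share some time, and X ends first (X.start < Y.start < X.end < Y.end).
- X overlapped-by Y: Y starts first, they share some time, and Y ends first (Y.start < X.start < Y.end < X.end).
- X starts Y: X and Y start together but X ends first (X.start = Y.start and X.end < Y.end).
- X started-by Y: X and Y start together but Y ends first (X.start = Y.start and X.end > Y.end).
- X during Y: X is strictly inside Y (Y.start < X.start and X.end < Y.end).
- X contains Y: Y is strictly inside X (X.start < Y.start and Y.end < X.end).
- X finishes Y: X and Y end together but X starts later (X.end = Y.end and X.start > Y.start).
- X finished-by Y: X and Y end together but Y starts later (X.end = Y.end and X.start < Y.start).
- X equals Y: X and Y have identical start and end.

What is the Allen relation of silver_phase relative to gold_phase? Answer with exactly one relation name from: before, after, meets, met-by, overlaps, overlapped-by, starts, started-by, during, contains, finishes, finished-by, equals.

met-by

silver_phase = [May 5, May 8]; gold_phase = [May 3, May 5].
Compare endpoints: silver_phase.start > gold_phase.start, silver_phase.start = gold_phase.end, silver_phase.end > gold_phase.start, silver_phase.end > gold_phase.end.
That pattern is 'met-by'.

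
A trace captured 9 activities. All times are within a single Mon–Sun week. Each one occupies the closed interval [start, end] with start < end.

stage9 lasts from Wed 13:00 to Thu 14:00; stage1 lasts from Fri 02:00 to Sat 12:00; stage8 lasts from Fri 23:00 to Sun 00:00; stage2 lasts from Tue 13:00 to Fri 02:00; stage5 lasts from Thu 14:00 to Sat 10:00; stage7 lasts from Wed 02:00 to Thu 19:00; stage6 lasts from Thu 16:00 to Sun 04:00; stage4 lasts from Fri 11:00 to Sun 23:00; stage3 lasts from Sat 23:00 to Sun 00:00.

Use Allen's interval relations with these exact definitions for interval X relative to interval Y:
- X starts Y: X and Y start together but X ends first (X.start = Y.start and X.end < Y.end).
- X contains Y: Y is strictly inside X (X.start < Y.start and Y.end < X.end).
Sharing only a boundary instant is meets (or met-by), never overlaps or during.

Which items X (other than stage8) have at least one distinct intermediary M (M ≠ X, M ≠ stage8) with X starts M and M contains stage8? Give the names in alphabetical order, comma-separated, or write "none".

Target stage8 = [Fri 23:00, Sun 00:00].
Intermediaries M with M contains stage8: stage4, stage6.
Via stage4 — items with X starts stage4: none.
Via stage6 — items with X starts stage6: none.
Union: none.

none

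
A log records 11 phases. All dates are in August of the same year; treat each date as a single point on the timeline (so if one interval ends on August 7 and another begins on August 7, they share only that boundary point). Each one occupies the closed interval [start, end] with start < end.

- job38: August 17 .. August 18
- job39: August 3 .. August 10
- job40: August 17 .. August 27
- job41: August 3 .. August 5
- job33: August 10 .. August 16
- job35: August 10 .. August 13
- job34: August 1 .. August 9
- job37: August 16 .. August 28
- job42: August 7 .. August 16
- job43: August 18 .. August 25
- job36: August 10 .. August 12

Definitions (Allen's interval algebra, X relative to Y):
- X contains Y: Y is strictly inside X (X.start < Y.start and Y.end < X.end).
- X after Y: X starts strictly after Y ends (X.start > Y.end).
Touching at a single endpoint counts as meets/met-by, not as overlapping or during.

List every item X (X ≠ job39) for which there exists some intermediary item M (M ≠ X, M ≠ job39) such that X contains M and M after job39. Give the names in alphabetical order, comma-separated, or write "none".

job37, job40

Target job39 = [August 3, August 10].
Intermediaries M with M after job39: job37, job38, job40, job43.
Via job37 — items with X contains job37: none.
Via job38 — items with X contains job38: job37.
Via job40 — items with X contains job40: job37.
Via job43 — items with X contains job43: job37, job40.
Union: job37, job40.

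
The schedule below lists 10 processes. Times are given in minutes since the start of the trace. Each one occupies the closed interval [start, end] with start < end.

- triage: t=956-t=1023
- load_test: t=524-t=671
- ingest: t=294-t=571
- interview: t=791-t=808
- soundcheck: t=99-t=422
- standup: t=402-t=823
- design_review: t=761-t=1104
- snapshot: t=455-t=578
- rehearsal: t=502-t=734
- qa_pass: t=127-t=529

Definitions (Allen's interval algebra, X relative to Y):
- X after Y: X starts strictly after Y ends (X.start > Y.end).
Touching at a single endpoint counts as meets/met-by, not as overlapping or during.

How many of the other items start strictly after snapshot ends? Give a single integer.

Target snapshot = [t=455, t=578].
design_review [t=761, t=1104] → after → counts.
ingest [t=294, t=571] → overlaps → no.
interview [t=791, t=808] → after → counts.
load_test [t=524, t=671] → overlapped-by → no.
qa_pass [t=127, t=529] → overlaps → no.
rehearsal [t=502, t=734] → overlapped-by → no.
soundcheck [t=99, t=422] → before → no.
standup [t=402, t=823] → contains → no.
triage [t=956, t=1023] → after → counts.
Total: 3.

3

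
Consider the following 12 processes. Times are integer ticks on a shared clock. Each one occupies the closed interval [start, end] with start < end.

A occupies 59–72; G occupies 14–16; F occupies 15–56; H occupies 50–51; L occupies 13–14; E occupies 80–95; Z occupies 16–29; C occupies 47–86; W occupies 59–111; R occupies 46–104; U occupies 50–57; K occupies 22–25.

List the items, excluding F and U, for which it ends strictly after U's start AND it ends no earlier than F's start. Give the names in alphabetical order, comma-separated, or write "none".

A, C, E, H, R, W

Conditions: its end is strictly after U's start (X.end > 50) AND its end is no earlier than F's start (X.end >= 15).
A: end 72 > 50? ✓; end 72 >= 15? ✓ → yes.
C: end 86 > 50? ✓; end 86 >= 15? ✓ → yes.
E: end 95 > 50? ✓; end 95 >= 15? ✓ → yes.
G: end 16 > 50? ✗; end 16 >= 15? ✓ → no.
H: end 51 > 50? ✓; end 51 >= 15? ✓ → yes.
K: end 25 > 50? ✗; end 25 >= 15? ✓ → no.
L: end 14 > 50? ✗; end 14 >= 15? ✗ → no.
R: end 104 > 50? ✓; end 104 >= 15? ✓ → yes.
W: end 111 > 50? ✓; end 111 >= 15? ✓ → yes.
Z: end 29 > 50? ✗; end 29 >= 15? ✓ → no.
Result: A, C, E, H, R, W.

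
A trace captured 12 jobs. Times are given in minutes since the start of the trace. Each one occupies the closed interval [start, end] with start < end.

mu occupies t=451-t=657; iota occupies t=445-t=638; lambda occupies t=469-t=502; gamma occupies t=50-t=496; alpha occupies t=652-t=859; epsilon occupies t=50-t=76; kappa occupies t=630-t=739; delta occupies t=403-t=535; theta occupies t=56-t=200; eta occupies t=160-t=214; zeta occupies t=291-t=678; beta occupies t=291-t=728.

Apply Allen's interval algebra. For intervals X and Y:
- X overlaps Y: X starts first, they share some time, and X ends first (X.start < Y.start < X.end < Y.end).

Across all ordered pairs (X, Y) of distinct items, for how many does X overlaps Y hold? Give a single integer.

19

Checking all 132 ordered pairs for relation 'overlaps'; matching pairs in alphabetical order:
(beta, alpha): beta overlaps alpha ✓
(beta, kappa): beta overlaps kappa ✓
(delta, iota): delta overlaps iota ✓
(delta, mu): delta overlaps mu ✓
(epsilon, theta): epsilon overlaps theta ✓
(gamma, beta): gamma overlaps beta ✓
(gamma, delta): gamma overlaps delta ✓
(gamma, iota): gamma overlaps iota ✓
(gamma, lambda): gamma overlaps lambda ✓
(gamma, mu): gamma overlaps mu ✓
(gamma, zeta): gamma overlaps zeta ✓
(iota, kappa): iota overlaps kappa ✓
(iota, mu): iota overlaps mu ✓
(kappa, alpha): kappa overlaps alpha ✓
(mu, alpha): mu overlaps alpha ✓
(mu, kappa): mu overlaps kappa ✓
(theta, eta): theta overlaps eta ✓
(zeta, alpha): zeta overlaps alpha ✓
(zeta, kappa): zeta overlaps kappa ✓
Count: 19.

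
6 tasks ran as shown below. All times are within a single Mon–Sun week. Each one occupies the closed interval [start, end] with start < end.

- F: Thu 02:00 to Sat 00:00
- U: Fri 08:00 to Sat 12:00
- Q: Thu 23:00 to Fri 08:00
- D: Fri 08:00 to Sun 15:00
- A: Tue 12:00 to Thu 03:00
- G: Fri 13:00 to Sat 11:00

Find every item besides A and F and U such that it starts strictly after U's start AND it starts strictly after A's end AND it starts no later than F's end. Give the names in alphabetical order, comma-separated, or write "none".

G

Conditions: its start is strictly after U's start (X.start > Fri 08:00) AND its start is strictly after A's end (X.start > Thu 03:00) AND its start is no later than F's end (X.start <= Sat 00:00).
D: start Fri 08:00 > Fri 08:00? ✗; start Fri 08:00 > Thu 03:00? ✓; start Fri 08:00 <= Sat 00:00? ✓ → no.
G: start Fri 13:00 > Fri 08:00? ✓; start Fri 13:00 > Thu 03:00? ✓; start Fri 13:00 <= Sat 00:00? ✓ → yes.
Q: start Thu 23:00 > Fri 08:00? ✗; start Thu 23:00 > Thu 03:00? ✓; start Thu 23:00 <= Sat 00:00? ✓ → no.
Result: G.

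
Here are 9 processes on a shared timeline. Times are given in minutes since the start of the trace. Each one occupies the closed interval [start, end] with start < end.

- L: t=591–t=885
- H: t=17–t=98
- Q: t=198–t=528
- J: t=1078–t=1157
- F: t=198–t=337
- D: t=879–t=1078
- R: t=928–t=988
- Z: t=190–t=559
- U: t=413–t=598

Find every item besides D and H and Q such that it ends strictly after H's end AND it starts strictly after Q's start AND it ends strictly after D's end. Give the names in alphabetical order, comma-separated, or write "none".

J

Conditions: its end is strictly after H's end (X.end > t=98) AND its start is strictly after Q's start (X.start > t=198) AND its end is strictly after D's end (X.end > t=1078).
F: end t=337 > t=98? ✓; start t=198 > t=198? ✗; end t=337 > t=1078? ✗ → no.
J: end t=1157 > t=98? ✓; start t=1078 > t=198? ✓; end t=1157 > t=1078? ✓ → yes.
L: end t=885 > t=98? ✓; start t=591 > t=198? ✓; end t=885 > t=1078? ✗ → no.
R: end t=988 > t=98? ✓; start t=928 > t=198? ✓; end t=988 > t=1078? ✗ → no.
U: end t=598 > t=98? ✓; start t=413 > t=198? ✓; end t=598 > t=1078? ✗ → no.
Z: end t=559 > t=98? ✓; start t=190 > t=198? ✗; end t=559 > t=1078? ✗ → no.
Result: J.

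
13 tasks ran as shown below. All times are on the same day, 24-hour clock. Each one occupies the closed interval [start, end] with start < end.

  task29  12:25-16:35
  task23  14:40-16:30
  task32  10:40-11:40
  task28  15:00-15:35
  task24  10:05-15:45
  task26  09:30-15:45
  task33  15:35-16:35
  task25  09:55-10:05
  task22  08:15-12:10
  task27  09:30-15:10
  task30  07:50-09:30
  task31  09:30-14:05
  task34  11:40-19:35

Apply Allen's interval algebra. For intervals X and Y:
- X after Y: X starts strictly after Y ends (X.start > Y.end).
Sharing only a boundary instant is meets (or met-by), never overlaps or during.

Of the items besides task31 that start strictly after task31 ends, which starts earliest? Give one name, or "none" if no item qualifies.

task23

Target task31 = [09:30, 14:05].
task22 [08:15, 12:10] → overlaps → excluded.
task23 [14:40, 16:30] → after → candidate.
task24 [10:05, 15:45] → overlapped-by → excluded.
task25 [09:55, 10:05] → during → excluded.
task26 [09:30, 15:45] → started-by → excluded.
task27 [09:30, 15:10] → started-by → excluded.
task28 [15:00, 15:35] → after → candidate.
task29 [12:25, 16:35] → overlapped-by → excluded.
task30 [07:50, 09:30] → meets → excluded.
task32 [10:40, 11:40] → during → excluded.
task33 [15:35, 16:35] → after → candidate.
task34 [11:40, 19:35] → overlapped-by → excluded.
Among candidates, earliest start is 14:40 → task23.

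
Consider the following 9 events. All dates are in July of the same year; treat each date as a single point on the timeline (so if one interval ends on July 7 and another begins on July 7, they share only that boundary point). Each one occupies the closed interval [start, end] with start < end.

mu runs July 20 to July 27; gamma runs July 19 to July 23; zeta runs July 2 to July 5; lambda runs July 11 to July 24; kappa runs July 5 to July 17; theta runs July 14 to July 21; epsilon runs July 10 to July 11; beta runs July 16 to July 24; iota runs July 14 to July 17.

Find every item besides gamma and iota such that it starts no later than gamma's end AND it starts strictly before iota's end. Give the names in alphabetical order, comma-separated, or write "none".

beta, epsilon, kappa, lambda, theta, zeta

Conditions: its start is no later than gamma's end (X.start <= July 23) AND its start is strictly before iota's end (X.start < July 17).
beta: start July 16 <= July 23? ✓; start July 16 < July 17? ✓ → yes.
epsilon: start July 10 <= July 23? ✓; start July 10 < July 17? ✓ → yes.
kappa: start July 5 <= July 23? ✓; start July 5 < July 17? ✓ → yes.
lambda: start July 11 <= July 23? ✓; start July 11 < July 17? ✓ → yes.
mu: start July 20 <= July 23? ✓; start July 20 < July 17? ✗ → no.
theta: start July 14 <= July 23? ✓; start July 14 < July 17? ✓ → yes.
zeta: start July 2 <= July 23? ✓; start July 2 < July 17? ✓ → yes.
Result: beta, epsilon, kappa, lambda, theta, zeta.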